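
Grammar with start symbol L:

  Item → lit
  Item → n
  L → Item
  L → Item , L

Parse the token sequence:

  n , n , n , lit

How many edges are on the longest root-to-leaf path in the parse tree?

[L [Item n] , [L [Item n] , [L [Item n] , [L [Item lit]]]]]

5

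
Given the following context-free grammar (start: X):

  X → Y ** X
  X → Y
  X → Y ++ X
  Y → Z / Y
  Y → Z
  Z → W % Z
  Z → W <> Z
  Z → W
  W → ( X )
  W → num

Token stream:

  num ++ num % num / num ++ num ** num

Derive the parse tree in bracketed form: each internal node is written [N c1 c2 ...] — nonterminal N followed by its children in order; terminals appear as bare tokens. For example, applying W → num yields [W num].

X
Y ++ X
Z ++ X
W ++ X
num ++ X
num ++ Y ++ X
num ++ Z / Y ++ X
num ++ W % Z / Y ++ X
num ++ num % Z / Y ++ X
num ++ num % W / Y ++ X
num ++ num % num / Y ++ X
num ++ num % num / Z ++ X
num ++ num % num / W ++ X
num ++ num % num / num ++ X
num ++ num % num / num ++ Y ** X
num ++ num % num / num ++ Z ** X
num ++ num % num / num ++ W ** X
num ++ num % num / num ++ num ** X
num ++ num % num / num ++ num ** Y
num ++ num % num / num ++ num ** Z
num ++ num % num / num ++ num ** W
num ++ num % num / num ++ num ** num

[X [Y [Z [W num]]] ++ [X [Y [Z [W num] % [Z [W num]]] / [Y [Z [W num]]]] ++ [X [Y [Z [W num]]] ** [X [Y [Z [W num]]]]]]]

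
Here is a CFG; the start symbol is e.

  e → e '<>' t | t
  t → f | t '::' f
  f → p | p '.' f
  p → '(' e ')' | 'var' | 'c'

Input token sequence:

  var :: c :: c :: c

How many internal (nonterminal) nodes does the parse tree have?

13

[e [t [t [t [t [f [p var]]] :: [f [p c]]] :: [f [p c]]] :: [f [p c]]]]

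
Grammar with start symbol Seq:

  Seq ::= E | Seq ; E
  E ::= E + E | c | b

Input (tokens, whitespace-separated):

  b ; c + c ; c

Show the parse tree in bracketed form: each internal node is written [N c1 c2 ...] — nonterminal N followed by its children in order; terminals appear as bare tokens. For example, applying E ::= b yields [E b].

Seq
Seq ; E
Seq ; E ; E
E ; E ; E
b ; E ; E
b ; E + E ; E
b ; c + E ; E
b ; c + c ; E
b ; c + c ; c

[Seq [Seq [Seq [E b]] ; [E [E c] + [E c]]] ; [E c]]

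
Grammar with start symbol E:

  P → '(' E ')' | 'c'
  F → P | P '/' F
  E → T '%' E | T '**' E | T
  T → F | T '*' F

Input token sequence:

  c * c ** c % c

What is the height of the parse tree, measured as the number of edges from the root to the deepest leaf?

6

[E [T [T [F [P c]]] * [F [P c]]] ** [E [T [F [P c]]] % [E [T [F [P c]]]]]]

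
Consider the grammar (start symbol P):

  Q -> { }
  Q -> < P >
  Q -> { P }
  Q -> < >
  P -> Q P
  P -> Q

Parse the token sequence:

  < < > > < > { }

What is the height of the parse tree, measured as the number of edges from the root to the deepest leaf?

4

[P [Q < [P [Q < >]] >] [P [Q < >] [P [Q { }]]]]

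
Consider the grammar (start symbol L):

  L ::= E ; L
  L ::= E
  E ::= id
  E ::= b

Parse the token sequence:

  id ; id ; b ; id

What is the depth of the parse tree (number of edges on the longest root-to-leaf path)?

[L [E id] ; [L [E id] ; [L [E b] ; [L [E id]]]]]

5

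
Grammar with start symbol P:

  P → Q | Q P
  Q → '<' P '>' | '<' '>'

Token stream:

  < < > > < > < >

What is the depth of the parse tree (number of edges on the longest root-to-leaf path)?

[P [Q < [P [Q < >]] >] [P [Q < >] [P [Q < >]]]]

4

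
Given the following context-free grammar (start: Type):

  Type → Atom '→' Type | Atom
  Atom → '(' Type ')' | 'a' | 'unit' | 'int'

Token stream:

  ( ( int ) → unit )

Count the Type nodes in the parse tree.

4

[Type [Atom ( [Type [Atom ( [Type [Atom int]] )] → [Type [Atom unit]]] )]]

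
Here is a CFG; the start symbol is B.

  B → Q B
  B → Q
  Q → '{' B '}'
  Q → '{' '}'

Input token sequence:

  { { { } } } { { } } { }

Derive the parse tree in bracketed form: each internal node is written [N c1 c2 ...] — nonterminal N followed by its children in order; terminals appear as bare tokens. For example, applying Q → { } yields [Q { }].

B
Q B
{ B } B
{ Q } B
{ { B } } B
{ { Q } } B
{ { { } } } B
{ { { } } } Q B
{ { { } } } { B } B
{ { { } } } { Q } B
{ { { } } } { { } } B
{ { { } } } { { } } Q
{ { { } } } { { } } { }

[B [Q { [B [Q { [B [Q { }]] }]] }] [B [Q { [B [Q { }]] }] [B [Q { }]]]]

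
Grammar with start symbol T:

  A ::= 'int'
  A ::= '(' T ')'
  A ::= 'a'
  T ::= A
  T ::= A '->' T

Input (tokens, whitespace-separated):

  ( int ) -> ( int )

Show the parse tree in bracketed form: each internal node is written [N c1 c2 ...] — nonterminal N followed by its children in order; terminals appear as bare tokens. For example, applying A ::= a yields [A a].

T
A -> T
( T ) -> T
( A ) -> T
( int ) -> T
( int ) -> A
( int ) -> ( T )
( int ) -> ( A )
( int ) -> ( int )

[T [A ( [T [A int]] )] -> [T [A ( [T [A int]] )]]]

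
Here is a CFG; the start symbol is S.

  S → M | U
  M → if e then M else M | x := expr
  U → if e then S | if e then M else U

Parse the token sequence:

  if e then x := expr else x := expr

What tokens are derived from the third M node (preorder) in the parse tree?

[S [M if e then [M x := expr] else [M x := expr]]]

x := expr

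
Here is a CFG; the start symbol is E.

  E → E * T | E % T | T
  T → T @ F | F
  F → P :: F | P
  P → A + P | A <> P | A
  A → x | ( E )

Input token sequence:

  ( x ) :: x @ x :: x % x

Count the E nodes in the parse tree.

[E [E [T [T [F [P [A ( [E [T [F [P [A x]]]]] )]] :: [F [P [A x]]]]] @ [F [P [A x]] :: [F [P [A x]]]]]] % [T [F [P [A x]]]]]

3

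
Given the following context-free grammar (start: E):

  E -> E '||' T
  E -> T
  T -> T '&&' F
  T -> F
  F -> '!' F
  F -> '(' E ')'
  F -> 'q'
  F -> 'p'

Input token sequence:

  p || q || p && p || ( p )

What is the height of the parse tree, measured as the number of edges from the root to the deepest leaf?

[E [E [E [E [T [F p]]] || [T [F q]]] || [T [T [F p]] && [F p]]] || [T [F ( [E [T [F p]]] )]]]

6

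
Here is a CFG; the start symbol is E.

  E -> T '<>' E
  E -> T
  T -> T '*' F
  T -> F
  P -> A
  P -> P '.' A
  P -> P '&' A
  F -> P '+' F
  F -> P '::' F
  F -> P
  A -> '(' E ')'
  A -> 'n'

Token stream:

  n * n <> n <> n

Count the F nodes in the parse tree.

4

[E [T [T [F [P [A n]]]] * [F [P [A n]]]] <> [E [T [F [P [A n]]]] <> [E [T [F [P [A n]]]]]]]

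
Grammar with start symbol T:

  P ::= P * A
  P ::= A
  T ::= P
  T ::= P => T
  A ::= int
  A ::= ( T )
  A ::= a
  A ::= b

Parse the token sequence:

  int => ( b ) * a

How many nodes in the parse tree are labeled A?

4

[T [P [A int]] => [T [P [P [A ( [T [P [A b]]] )]] * [A a]]]]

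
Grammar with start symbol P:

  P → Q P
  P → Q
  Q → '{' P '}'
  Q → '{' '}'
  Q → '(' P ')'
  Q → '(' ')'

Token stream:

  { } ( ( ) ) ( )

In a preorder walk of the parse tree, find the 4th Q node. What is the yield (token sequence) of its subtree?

( )

[P [Q { }] [P [Q ( [P [Q ( )]] )] [P [Q ( )]]]]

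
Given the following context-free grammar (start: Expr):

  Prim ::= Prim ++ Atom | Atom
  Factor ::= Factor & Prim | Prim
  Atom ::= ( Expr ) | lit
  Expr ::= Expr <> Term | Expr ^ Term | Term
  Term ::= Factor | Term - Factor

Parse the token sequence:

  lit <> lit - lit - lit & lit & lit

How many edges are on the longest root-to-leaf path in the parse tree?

7

[Expr [Expr [Term [Factor [Prim [Atom lit]]]]] <> [Term [Term [Term [Factor [Prim [Atom lit]]]] - [Factor [Prim [Atom lit]]]] - [Factor [Factor [Factor [Prim [Atom lit]]] & [Prim [Atom lit]]] & [Prim [Atom lit]]]]]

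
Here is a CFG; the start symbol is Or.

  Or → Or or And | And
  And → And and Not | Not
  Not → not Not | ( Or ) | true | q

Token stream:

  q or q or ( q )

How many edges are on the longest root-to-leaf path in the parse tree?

6

[Or [Or [Or [And [Not q]]] or [And [Not q]]] or [And [Not ( [Or [And [Not q]]] )]]]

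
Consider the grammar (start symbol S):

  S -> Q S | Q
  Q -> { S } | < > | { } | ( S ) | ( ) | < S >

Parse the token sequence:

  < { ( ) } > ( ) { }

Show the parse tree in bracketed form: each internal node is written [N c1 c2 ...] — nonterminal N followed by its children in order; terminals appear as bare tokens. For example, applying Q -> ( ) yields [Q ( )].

[S [Q < [S [Q { [S [Q ( )]] }]] >] [S [Q ( )] [S [Q { }]]]]

S
Q S
< S > S
< Q > S
< { S } > S
< { Q } > S
< { ( ) } > S
< { ( ) } > Q S
< { ( ) } > ( ) S
< { ( ) } > ( ) Q
< { ( ) } > ( ) { }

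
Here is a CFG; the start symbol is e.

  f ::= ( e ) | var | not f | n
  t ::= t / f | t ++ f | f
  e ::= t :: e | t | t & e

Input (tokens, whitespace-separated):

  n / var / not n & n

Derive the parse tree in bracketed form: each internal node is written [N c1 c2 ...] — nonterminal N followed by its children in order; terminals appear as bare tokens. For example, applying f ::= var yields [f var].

e
t & e
t / f & e
t / f / f & e
f / f / f & e
n / f / f & e
n / var / f & e
n / var / not f & e
n / var / not n & e
n / var / not n & t
n / var / not n & f
n / var / not n & n

[e [t [t [t [f n]] / [f var]] / [f not [f n]]] & [e [t [f n]]]]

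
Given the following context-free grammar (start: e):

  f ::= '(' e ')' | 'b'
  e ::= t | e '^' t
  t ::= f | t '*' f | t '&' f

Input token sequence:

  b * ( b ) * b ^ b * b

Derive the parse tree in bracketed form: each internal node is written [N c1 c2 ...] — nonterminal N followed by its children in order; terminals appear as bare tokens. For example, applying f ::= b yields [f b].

[e [e [t [t [t [f b]] * [f ( [e [t [f b]]] )]] * [f b]]] ^ [t [t [f b]] * [f b]]]

e
e ^ t
t ^ t
t * f ^ t
t * f * f ^ t
f * f * f ^ t
b * f * f ^ t
b * ( e ) * f ^ t
b * ( t ) * f ^ t
b * ( f ) * f ^ t
b * ( b ) * f ^ t
b * ( b ) * b ^ t
b * ( b ) * b ^ t * f
b * ( b ) * b ^ f * f
b * ( b ) * b ^ b * f
b * ( b ) * b ^ b * b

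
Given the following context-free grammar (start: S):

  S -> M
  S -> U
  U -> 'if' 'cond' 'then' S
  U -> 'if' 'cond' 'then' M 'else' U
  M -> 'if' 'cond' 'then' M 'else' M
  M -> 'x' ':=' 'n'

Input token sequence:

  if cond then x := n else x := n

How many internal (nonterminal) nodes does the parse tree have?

[S [M if cond then [M x := n] else [M x := n]]]

4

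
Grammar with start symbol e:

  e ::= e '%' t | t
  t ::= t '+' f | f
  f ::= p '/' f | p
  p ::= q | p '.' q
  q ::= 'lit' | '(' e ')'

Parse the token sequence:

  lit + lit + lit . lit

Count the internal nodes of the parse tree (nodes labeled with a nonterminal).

15

[e [t [t [t [f [p [q lit]]]] + [f [p [q lit]]]] + [f [p [p [q lit]] . [q lit]]]]]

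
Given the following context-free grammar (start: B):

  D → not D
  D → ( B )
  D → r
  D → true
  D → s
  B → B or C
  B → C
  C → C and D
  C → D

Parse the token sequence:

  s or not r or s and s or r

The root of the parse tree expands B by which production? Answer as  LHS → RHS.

[B [B [B [B [C [D s]]] or [C [D not [D r]]]] or [C [C [D s]] and [D s]]] or [C [D r]]]

B → B or C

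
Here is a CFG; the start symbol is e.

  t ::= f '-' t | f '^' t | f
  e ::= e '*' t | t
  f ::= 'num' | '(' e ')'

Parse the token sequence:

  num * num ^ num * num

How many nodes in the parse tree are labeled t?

[e [e [e [t [f num]]] * [t [f num] ^ [t [f num]]]] * [t [f num]]]

4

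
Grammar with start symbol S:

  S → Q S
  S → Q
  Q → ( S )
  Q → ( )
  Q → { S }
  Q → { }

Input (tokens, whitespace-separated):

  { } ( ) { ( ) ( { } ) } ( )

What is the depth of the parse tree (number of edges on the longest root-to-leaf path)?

9

[S [Q { }] [S [Q ( )] [S [Q { [S [Q ( )] [S [Q ( [S [Q { }]] )]]] }] [S [Q ( )]]]]]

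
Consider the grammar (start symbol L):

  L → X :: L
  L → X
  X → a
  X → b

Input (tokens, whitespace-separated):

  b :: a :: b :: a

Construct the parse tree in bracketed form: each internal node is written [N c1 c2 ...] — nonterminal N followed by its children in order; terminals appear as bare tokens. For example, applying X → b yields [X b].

L
X :: L
b :: L
b :: X :: L
b :: a :: L
b :: a :: X :: L
b :: a :: b :: L
b :: a :: b :: X
b :: a :: b :: a

[L [X b] :: [L [X a] :: [L [X b] :: [L [X a]]]]]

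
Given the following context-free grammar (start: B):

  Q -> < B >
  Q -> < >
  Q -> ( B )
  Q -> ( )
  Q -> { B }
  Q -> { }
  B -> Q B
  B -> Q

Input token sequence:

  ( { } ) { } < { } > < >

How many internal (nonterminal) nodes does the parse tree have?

12

[B [Q ( [B [Q { }]] )] [B [Q { }] [B [Q < [B [Q { }]] >] [B [Q < >]]]]]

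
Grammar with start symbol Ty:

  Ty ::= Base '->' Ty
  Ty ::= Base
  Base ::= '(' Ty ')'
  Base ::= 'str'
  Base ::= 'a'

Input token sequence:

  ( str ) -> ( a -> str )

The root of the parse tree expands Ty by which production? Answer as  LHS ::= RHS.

[Ty [Base ( [Ty [Base str]] )] -> [Ty [Base ( [Ty [Base a] -> [Ty [Base str]]] )]]]

Ty ::= Base '->' Ty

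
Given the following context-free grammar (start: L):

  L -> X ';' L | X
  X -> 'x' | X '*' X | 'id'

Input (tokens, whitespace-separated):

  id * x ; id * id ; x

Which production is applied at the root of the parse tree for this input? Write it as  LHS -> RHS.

[L [X [X id] * [X x]] ; [L [X [X id] * [X id]] ; [L [X x]]]]

L -> X ';' L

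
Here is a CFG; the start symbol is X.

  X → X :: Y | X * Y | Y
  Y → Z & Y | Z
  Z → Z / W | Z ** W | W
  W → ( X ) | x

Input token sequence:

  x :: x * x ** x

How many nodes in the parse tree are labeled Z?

[X [X [X [Y [Z [W x]]]] :: [Y [Z [W x]]]] * [Y [Z [Z [W x]] ** [W x]]]]

4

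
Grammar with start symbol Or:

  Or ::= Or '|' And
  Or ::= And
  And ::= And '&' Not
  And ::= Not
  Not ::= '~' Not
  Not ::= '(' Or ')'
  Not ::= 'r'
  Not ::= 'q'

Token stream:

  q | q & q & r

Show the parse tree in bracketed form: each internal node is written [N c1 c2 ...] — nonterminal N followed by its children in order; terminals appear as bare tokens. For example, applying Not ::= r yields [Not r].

Or
Or | And
And | And
Not | And
q | And
q | And & Not
q | And & Not & Not
q | Not & Not & Not
q | q & Not & Not
q | q & q & Not
q | q & q & r

[Or [Or [And [Not q]]] | [And [And [And [Not q]] & [Not q]] & [Not r]]]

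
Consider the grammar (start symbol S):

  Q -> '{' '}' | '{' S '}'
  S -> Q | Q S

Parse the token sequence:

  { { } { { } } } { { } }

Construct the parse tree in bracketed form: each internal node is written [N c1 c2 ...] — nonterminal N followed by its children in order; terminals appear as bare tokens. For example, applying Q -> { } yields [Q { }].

[S [Q { [S [Q { }] [S [Q { [S [Q { }]] }]]] }] [S [Q { [S [Q { }]] }]]]

S
Q S
{ S } S
{ Q S } S
{ { } S } S
{ { } Q } S
{ { } { S } } S
{ { } { Q } } S
{ { } { { } } } S
{ { } { { } } } Q
{ { } { { } } } { S }
{ { } { { } } } { Q }
{ { } { { } } } { { } }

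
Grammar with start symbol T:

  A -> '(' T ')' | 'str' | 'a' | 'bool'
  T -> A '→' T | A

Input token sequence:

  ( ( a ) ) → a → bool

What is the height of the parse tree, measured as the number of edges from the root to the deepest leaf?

6

[T [A ( [T [A ( [T [A a]] )]] )] → [T [A a] → [T [A bool]]]]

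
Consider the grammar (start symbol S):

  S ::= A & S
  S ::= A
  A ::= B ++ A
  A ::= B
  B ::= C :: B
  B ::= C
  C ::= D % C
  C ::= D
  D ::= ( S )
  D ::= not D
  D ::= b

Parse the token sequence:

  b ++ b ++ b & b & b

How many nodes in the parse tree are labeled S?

3

[S [A [B [C [D b]]] ++ [A [B [C [D b]]] ++ [A [B [C [D b]]]]]] & [S [A [B [C [D b]]]] & [S [A [B [C [D b]]]]]]]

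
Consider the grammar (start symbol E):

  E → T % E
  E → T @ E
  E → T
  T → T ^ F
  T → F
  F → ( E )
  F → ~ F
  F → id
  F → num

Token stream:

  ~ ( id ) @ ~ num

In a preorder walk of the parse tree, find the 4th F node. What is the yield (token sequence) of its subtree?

~ num

[E [T [F ~ [F ( [E [T [F id]]] )]]] @ [E [T [F ~ [F num]]]]]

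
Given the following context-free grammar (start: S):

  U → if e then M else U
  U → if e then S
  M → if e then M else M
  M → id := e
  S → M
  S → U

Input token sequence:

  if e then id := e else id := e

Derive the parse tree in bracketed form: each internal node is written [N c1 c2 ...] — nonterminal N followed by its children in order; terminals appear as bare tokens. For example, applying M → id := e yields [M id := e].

S
M
if e then M else M
if e then id := e else M
if e then id := e else id := e

[S [M if e then [M id := e] else [M id := e]]]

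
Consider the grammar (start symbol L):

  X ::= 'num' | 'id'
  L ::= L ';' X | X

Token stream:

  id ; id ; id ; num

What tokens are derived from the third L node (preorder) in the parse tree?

id ; id

[L [L [L [L [X id]] ; [X id]] ; [X id]] ; [X num]]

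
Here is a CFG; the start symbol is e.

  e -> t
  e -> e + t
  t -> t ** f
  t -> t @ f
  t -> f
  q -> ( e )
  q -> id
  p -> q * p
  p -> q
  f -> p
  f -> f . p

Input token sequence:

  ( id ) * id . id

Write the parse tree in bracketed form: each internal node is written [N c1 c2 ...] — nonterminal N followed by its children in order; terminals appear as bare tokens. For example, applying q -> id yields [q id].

e
t
f
f . p
p . p
q * p . p
( e ) * p . p
( t ) * p . p
( f ) * p . p
( p ) * p . p
( q ) * p . p
( id ) * p . p
( id ) * q . p
( id ) * id . p
( id ) * id . q
( id ) * id . id

[e [t [f [f [p [q ( [e [t [f [p [q id]]]]] )] * [p [q id]]]] . [p [q id]]]]]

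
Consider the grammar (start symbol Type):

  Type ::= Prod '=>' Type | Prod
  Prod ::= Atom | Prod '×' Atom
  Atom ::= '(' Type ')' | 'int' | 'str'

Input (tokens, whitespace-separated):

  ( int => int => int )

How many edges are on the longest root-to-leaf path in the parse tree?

8

[Type [Prod [Atom ( [Type [Prod [Atom int]] => [Type [Prod [Atom int]] => [Type [Prod [Atom int]]]]] )]]]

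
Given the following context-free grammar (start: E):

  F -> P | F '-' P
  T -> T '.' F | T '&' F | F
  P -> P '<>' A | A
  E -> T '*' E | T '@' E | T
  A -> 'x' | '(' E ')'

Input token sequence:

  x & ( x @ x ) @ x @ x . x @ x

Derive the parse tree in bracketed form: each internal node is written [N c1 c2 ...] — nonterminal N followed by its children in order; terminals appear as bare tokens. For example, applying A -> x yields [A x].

[E [T [T [F [P [A x]]]] & [F [P [A ( [E [T [F [P [A x]]]] @ [E [T [F [P [A x]]]]]] )]]]] @ [E [T [F [P [A x]]]] @ [E [T [T [F [P [A x]]]] . [F [P [A x]]]] @ [E [T [F [P [A x]]]]]]]]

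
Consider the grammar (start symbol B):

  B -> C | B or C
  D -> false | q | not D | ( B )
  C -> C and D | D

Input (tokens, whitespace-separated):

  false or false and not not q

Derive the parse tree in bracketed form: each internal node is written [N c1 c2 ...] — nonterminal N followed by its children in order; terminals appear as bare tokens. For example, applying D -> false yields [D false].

B
B or C
C or C
D or C
false or C
false or C and D
false or D and D
false or false and D
false or false and not D
false or false and not not D
false or false and not not q

[B [B [C [D false]]] or [C [C [D false]] and [D not [D not [D q]]]]]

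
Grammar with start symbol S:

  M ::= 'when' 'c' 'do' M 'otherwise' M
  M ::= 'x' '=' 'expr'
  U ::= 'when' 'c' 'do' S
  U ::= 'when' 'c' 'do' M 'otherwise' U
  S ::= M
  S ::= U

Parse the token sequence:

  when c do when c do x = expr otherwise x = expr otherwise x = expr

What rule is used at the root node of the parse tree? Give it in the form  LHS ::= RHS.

[S [M when c do [M when c do [M x = expr] otherwise [M x = expr]] otherwise [M x = expr]]]

S ::= M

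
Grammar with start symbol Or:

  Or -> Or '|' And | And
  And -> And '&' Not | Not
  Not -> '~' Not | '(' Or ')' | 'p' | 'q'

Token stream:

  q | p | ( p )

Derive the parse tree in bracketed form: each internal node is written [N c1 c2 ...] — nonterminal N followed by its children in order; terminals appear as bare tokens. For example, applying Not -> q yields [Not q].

[Or [Or [Or [And [Not q]]] | [And [Not p]]] | [And [Not ( [Or [And [Not p]]] )]]]

Or
Or | And
Or | And | And
And | And | And
Not | And | And
q | And | And
q | Not | And
q | p | And
q | p | Not
q | p | ( Or )
q | p | ( And )
q | p | ( Not )
q | p | ( p )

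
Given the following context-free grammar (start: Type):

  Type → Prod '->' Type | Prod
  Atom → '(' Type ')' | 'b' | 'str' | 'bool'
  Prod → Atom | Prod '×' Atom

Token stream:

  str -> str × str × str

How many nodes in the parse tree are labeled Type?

[Type [Prod [Atom str]] -> [Type [Prod [Prod [Prod [Atom str]] × [Atom str]] × [Atom str]]]]

2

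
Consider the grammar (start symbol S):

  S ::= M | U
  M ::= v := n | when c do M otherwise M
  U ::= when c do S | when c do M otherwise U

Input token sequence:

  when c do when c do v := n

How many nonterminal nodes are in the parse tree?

[S [U when c do [S [U when c do [S [M v := n]]]]]]

6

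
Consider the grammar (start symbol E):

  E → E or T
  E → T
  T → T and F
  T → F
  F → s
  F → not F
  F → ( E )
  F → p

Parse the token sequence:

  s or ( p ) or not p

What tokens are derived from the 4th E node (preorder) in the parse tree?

[E [E [E [T [F s]]] or [T [F ( [E [T [F p]]] )]]] or [T [F not [F p]]]]

p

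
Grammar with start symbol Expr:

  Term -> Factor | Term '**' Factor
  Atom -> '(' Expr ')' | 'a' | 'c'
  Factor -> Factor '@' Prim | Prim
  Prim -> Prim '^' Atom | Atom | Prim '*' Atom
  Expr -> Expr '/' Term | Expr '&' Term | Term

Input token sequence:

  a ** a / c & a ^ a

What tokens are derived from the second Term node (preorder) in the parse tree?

a

[Expr [Expr [Expr [Term [Term [Factor [Prim [Atom a]]]] ** [Factor [Prim [Atom a]]]]] / [Term [Factor [Prim [Atom c]]]]] & [Term [Factor [Prim [Prim [Atom a]] ^ [Atom a]]]]]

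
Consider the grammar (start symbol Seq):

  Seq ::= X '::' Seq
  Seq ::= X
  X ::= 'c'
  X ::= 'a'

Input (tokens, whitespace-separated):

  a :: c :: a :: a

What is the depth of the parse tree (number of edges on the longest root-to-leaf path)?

[Seq [X a] :: [Seq [X c] :: [Seq [X a] :: [Seq [X a]]]]]

5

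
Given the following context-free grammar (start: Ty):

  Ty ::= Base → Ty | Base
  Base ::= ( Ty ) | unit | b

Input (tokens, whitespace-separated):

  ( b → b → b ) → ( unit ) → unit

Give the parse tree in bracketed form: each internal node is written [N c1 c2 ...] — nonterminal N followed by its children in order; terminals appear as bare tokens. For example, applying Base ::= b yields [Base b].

[Ty [Base ( [Ty [Base b] → [Ty [Base b] → [Ty [Base b]]]] )] → [Ty [Base ( [Ty [Base unit]] )] → [Ty [Base unit]]]]

Ty
Base → Ty
( Ty ) → Ty
( Base → Ty ) → Ty
( b → Ty ) → Ty
( b → Base → Ty ) → Ty
( b → b → Ty ) → Ty
( b → b → Base ) → Ty
( b → b → b ) → Ty
( b → b → b ) → Base → Ty
( b → b → b ) → ( Ty ) → Ty
( b → b → b ) → ( Base ) → Ty
( b → b → b ) → ( unit ) → Ty
( b → b → b ) → ( unit ) → Base
( b → b → b ) → ( unit ) → unit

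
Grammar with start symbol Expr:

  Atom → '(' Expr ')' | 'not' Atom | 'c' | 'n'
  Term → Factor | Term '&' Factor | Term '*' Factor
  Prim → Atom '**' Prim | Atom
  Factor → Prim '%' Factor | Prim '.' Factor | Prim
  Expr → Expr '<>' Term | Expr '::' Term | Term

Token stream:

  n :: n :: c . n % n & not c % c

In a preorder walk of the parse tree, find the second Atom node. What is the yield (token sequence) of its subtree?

n

[Expr [Expr [Expr [Term [Factor [Prim [Atom n]]]]] :: [Term [Factor [Prim [Atom n]]]]] :: [Term [Term [Factor [Prim [Atom c]] . [Factor [Prim [Atom n]] % [Factor [Prim [Atom n]]]]]] & [Factor [Prim [Atom not [Atom c]]] % [Factor [Prim [Atom c]]]]]]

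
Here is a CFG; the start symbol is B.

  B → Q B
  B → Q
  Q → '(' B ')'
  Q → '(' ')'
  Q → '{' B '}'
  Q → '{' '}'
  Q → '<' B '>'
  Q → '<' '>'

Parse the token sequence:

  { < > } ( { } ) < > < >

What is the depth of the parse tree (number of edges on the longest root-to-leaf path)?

5

[B [Q { [B [Q < >]] }] [B [Q ( [B [Q { }]] )] [B [Q < >] [B [Q < >]]]]]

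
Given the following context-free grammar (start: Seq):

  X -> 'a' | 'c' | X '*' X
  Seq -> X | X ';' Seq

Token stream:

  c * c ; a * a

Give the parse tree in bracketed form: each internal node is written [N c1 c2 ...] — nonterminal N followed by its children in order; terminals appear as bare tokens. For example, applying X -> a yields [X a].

[Seq [X [X c] * [X c]] ; [Seq [X [X a] * [X a]]]]

Seq
X ; Seq
X * X ; Seq
c * X ; Seq
c * c ; Seq
c * c ; X
c * c ; X * X
c * c ; a * X
c * c ; a * a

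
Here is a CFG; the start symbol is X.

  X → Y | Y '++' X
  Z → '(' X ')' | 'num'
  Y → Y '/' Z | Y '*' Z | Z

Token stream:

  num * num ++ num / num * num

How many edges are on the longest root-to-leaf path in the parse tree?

[X [Y [Y [Z num]] * [Z num]] ++ [X [Y [Y [Y [Z num]] / [Z num]] * [Z num]]]]

6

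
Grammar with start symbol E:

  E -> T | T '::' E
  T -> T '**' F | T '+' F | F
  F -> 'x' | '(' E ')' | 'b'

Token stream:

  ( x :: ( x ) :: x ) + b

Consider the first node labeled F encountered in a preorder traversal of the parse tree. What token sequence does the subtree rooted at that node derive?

[E [T [T [F ( [E [T [F x]] :: [E [T [F ( [E [T [F x]]] )]] :: [E [T [F x]]]]] )]] + [F b]]]

( x :: ( x ) :: x )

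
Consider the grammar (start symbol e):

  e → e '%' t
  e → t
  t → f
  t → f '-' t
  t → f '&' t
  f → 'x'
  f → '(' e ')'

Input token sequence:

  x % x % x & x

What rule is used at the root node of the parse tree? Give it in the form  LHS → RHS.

e → e '%' t

[e [e [e [t [f x]]] % [t [f x]]] % [t [f x] & [t [f x]]]]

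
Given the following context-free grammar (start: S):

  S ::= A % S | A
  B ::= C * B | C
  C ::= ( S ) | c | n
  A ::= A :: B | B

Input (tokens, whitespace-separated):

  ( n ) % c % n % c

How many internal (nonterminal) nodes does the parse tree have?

[S [A [B [C ( [S [A [B [C n]]]] )]]] % [S [A [B [C c]]] % [S [A [B [C n]]] % [S [A [B [C c]]]]]]]

20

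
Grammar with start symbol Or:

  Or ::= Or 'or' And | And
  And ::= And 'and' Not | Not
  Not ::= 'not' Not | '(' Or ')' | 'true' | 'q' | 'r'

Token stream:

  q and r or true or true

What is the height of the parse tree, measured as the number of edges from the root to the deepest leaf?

6

[Or [Or [Or [And [And [Not q]] and [Not r]]] or [And [Not true]]] or [And [Not true]]]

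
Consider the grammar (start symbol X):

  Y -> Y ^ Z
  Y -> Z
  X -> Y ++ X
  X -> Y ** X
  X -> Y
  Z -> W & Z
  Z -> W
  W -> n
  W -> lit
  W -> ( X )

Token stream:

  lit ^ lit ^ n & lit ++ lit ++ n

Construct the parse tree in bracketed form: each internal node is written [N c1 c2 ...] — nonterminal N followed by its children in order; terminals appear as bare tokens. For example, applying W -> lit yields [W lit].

[X [Y [Y [Y [Z [W lit]]] ^ [Z [W lit]]] ^ [Z [W n] & [Z [W lit]]]] ++ [X [Y [Z [W lit]]] ++ [X [Y [Z [W n]]]]]]

X
Y ++ X
Y ^ Z ++ X
Y ^ Z ^ Z ++ X
Z ^ Z ^ Z ++ X
W ^ Z ^ Z ++ X
lit ^ Z ^ Z ++ X
lit ^ W ^ Z ++ X
lit ^ lit ^ Z ++ X
lit ^ lit ^ W & Z ++ X
lit ^ lit ^ n & Z ++ X
lit ^ lit ^ n & W ++ X
lit ^ lit ^ n & lit ++ X
lit ^ lit ^ n & lit ++ Y ++ X
lit ^ lit ^ n & lit ++ Z ++ X
lit ^ lit ^ n & lit ++ W ++ X
lit ^ lit ^ n & lit ++ lit ++ X
lit ^ lit ^ n & lit ++ lit ++ Y
lit ^ lit ^ n & lit ++ lit ++ Z
lit ^ lit ^ n & lit ++ lit ++ W
lit ^ lit ^ n & lit ++ lit ++ n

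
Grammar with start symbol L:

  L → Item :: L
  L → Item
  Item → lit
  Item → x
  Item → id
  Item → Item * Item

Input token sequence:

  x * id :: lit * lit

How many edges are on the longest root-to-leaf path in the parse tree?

4

[L [Item [Item x] * [Item id]] :: [L [Item [Item lit] * [Item lit]]]]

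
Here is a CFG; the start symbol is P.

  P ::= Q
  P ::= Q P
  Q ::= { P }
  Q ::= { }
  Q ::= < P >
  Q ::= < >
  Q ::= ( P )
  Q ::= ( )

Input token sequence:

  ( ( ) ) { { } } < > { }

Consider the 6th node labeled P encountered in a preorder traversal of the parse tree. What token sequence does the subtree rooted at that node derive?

[P [Q ( [P [Q ( )]] )] [P [Q { [P [Q { }]] }] [P [Q < >] [P [Q { }]]]]]

{ }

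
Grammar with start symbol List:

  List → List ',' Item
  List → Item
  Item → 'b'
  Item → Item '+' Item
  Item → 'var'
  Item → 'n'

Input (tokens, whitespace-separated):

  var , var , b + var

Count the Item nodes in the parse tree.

5

[List [List [List [Item var]] , [Item var]] , [Item [Item b] + [Item var]]]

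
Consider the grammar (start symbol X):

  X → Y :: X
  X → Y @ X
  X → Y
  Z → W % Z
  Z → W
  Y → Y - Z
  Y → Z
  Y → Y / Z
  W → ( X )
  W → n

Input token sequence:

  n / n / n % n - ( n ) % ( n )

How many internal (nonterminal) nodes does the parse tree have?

[X [Y [Y [Y [Y [Z [W n]]] / [Z [W n]]] / [Z [W n] % [Z [W n]]]] - [Z [W ( [X [Y [Z [W n]]]] )] % [Z [W ( [X [Y [Z [W n]]]] )]]]]]

25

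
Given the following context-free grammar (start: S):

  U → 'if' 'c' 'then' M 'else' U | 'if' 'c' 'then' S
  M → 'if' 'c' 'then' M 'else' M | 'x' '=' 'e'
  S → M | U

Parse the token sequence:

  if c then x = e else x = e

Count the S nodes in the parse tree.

1

[S [M if c then [M x = e] else [M x = e]]]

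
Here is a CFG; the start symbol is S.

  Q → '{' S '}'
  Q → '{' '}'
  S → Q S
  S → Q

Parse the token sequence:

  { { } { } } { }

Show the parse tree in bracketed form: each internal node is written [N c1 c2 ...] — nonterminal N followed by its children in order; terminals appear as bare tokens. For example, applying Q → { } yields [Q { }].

[S [Q { [S [Q { }] [S [Q { }]]] }] [S [Q { }]]]

S
Q S
{ S } S
{ Q S } S
{ { } S } S
{ { } Q } S
{ { } { } } S
{ { } { } } Q
{ { } { } } { }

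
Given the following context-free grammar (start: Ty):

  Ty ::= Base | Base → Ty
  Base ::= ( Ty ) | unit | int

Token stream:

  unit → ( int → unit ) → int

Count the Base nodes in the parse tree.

5

[Ty [Base unit] → [Ty [Base ( [Ty [Base int] → [Ty [Base unit]]] )] → [Ty [Base int]]]]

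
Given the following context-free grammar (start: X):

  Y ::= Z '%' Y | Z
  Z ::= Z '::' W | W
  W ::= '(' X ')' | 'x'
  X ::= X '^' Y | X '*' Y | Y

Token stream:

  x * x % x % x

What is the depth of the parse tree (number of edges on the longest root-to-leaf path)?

6

[X [X [Y [Z [W x]]]] * [Y [Z [W x]] % [Y [Z [W x]] % [Y [Z [W x]]]]]]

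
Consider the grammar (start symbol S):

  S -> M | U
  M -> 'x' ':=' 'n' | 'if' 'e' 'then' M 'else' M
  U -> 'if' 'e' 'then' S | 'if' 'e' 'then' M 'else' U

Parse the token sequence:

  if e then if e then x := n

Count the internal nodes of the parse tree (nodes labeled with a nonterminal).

[S [U if e then [S [U if e then [S [M x := n]]]]]]

6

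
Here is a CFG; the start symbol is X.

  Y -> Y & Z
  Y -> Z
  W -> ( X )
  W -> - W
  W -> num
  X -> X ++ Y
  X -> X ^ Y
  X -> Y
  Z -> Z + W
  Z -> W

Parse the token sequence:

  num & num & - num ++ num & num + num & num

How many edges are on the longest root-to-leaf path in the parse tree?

[X [X [Y [Y [Y [Z [W num]]] & [Z [W num]]] & [Z [W - [W num]]]]] ++ [Y [Y [Y [Z [W num]]] & [Z [Z [W num]] + [W num]]] & [Z [W num]]]]

7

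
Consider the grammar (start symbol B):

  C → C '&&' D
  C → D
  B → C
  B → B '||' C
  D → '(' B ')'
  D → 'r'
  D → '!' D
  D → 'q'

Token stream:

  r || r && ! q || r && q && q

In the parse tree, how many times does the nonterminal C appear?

6

[B [B [B [C [D r]]] || [C [C [D r]] && [D ! [D q]]]] || [C [C [C [D r]] && [D q]] && [D q]]]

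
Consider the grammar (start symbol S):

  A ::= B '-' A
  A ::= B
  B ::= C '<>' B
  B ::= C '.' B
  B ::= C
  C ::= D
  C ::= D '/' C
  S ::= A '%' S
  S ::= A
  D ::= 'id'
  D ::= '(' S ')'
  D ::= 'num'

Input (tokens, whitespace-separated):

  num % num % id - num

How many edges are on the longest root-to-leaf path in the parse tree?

[S [A [B [C [D num]]]] % [S [A [B [C [D num]]]] % [S [A [B [C [D id]]] - [A [B [C [D num]]]]]]]]

8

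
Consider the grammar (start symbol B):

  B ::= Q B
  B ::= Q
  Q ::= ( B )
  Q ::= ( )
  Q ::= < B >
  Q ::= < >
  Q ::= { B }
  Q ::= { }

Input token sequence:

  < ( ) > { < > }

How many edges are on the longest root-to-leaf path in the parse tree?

5

[B [Q < [B [Q ( )]] >] [B [Q { [B [Q < >]] }]]]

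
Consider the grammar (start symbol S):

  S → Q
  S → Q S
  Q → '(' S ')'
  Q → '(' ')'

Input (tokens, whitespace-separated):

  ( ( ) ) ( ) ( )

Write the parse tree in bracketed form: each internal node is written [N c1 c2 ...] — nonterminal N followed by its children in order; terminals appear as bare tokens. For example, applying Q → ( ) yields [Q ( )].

[S [Q ( [S [Q ( )]] )] [S [Q ( )] [S [Q ( )]]]]

S
Q S
( S ) S
( Q ) S
( ( ) ) S
( ( ) ) Q S
( ( ) ) ( ) S
( ( ) ) ( ) Q
( ( ) ) ( ) ( )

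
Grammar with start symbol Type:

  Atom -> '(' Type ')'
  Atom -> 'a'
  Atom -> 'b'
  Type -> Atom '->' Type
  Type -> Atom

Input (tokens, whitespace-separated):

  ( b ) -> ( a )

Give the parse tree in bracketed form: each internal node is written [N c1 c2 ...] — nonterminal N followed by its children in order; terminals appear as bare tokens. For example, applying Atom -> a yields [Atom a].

Type
Atom -> Type
( Type ) -> Type
( Atom ) -> Type
( b ) -> Type
( b ) -> Atom
( b ) -> ( Type )
( b ) -> ( Atom )
( b ) -> ( a )

[Type [Atom ( [Type [Atom b]] )] -> [Type [Atom ( [Type [Atom a]] )]]]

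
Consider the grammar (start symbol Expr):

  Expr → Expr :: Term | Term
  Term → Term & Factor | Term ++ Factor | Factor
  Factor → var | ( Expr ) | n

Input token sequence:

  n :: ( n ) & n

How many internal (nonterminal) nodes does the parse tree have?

11

[Expr [Expr [Term [Factor n]]] :: [Term [Term [Factor ( [Expr [Term [Factor n]]] )]] & [Factor n]]]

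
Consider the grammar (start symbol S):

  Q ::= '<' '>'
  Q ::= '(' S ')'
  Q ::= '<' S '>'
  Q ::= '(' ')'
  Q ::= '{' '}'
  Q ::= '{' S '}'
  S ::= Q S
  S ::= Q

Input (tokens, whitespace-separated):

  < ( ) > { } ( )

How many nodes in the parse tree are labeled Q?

4

[S [Q < [S [Q ( )]] >] [S [Q { }] [S [Q ( )]]]]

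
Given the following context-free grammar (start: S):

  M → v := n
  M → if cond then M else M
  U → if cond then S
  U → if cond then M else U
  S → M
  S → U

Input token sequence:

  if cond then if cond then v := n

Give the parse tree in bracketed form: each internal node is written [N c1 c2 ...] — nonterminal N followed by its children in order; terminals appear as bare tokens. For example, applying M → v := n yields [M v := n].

S
U
if cond then S
if cond then U
if cond then if cond then S
if cond then if cond then M
if cond then if cond then v := n

[S [U if cond then [S [U if cond then [S [M v := n]]]]]]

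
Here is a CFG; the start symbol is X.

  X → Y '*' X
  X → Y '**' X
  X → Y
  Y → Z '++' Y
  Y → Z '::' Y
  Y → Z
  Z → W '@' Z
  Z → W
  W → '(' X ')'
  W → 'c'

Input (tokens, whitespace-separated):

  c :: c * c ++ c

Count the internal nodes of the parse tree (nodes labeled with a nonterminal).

14

[X [Y [Z [W c]] :: [Y [Z [W c]]]] * [X [Y [Z [W c]] ++ [Y [Z [W c]]]]]]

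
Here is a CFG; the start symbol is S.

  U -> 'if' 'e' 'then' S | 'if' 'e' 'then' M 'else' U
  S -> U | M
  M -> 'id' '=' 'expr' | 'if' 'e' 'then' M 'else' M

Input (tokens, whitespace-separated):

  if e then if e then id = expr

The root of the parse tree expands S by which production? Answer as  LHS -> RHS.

S -> U

[S [U if e then [S [U if e then [S [M id = expr]]]]]]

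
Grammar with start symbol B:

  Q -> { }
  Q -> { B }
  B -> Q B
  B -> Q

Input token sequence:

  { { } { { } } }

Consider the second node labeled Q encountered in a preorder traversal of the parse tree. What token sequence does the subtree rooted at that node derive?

{ }

[B [Q { [B [Q { }] [B [Q { [B [Q { }]] }]]] }]]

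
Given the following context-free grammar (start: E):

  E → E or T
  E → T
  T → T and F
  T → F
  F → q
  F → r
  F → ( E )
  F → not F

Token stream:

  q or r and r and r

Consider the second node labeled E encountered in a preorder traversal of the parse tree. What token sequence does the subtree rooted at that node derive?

[E [E [T [F q]]] or [T [T [T [F r]] and [F r]] and [F r]]]

q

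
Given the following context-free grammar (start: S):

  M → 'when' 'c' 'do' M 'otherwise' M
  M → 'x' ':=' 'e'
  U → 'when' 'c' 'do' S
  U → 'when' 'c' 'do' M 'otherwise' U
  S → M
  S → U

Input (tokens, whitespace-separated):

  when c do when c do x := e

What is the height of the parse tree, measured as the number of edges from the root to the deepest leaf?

6

[S [U when c do [S [U when c do [S [M x := e]]]]]]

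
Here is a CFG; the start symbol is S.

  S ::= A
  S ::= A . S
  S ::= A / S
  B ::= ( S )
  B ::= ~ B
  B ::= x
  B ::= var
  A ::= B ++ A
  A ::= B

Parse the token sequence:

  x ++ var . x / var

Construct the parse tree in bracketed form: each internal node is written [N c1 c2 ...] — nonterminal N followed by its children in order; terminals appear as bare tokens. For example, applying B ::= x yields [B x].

[S [A [B x] ++ [A [B var]]] . [S [A [B x]] / [S [A [B var]]]]]

S
A . S
B ++ A . S
x ++ A . S
x ++ B . S
x ++ var . S
x ++ var . A / S
x ++ var . B / S
x ++ var . x / S
x ++ var . x / A
x ++ var . x / B
x ++ var . x / var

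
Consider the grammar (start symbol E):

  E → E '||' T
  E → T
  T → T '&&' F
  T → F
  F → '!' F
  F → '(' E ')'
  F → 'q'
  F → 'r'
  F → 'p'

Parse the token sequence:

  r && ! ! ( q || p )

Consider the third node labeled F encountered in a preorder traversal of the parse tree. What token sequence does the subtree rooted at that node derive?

! ( q || p )

[E [T [T [F r]] && [F ! [F ! [F ( [E [E [T [F q]]] || [T [F p]]] )]]]]]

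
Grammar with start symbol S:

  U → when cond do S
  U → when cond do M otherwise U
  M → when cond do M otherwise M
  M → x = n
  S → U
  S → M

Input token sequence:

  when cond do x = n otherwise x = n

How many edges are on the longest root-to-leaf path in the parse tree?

[S [M when cond do [M x = n] otherwise [M x = n]]]

3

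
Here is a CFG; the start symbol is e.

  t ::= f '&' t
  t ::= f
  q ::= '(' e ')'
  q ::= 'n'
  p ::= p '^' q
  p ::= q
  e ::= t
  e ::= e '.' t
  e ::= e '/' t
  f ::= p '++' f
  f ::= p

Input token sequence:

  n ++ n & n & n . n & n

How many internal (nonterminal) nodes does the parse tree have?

[e [e [t [f [p [q n]] ++ [f [p [q n]]]] & [t [f [p [q n]]] & [t [f [p [q n]]]]]]] . [t [f [p [q n]]] & [t [f [p [q n]]]]]]

25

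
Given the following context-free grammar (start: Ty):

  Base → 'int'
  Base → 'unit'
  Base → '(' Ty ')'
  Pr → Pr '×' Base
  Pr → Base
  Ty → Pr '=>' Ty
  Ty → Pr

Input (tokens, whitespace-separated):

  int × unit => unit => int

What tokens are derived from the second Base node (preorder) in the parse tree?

unit

[Ty [Pr [Pr [Base int]] × [Base unit]] => [Ty [Pr [Base unit]] => [Ty [Pr [Base int]]]]]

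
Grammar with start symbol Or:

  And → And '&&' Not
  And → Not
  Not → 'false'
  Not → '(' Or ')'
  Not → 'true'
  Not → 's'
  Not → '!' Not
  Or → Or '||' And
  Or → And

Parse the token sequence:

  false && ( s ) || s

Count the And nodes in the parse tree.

[Or [Or [And [And [Not false]] && [Not ( [Or [And [Not s]]] )]]] || [And [Not s]]]

4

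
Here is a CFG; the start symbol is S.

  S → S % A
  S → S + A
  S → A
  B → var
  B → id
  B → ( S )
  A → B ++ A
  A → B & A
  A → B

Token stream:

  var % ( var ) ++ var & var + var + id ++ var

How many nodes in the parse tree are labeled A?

[S [S [S [S [A [B var]]] % [A [B ( [S [A [B var]]] )] ++ [A [B var] & [A [B var]]]]] + [A [B var]]] + [A [B id] ++ [A [B var]]]]

8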